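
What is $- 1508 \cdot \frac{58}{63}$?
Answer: $- \frac{87464}{63} \approx -1388.3$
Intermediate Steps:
$- 1508 \cdot \frac{58}{63} = - 1508 \cdot 58 \cdot \frac{1}{63} = \left(-1508\right) \frac{58}{63} = - \frac{87464}{63}$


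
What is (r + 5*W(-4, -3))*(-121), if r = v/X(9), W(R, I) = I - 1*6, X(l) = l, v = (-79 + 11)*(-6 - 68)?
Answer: -559867/9 ≈ -62207.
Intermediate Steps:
v = 5032 (v = -68*(-74) = 5032)
W(R, I) = -6 + I (W(R, I) = I - 6 = -6 + I)
r = 5032/9 ≈ 559.11
(r + 5*W(-4, -3))*(-121) = (5032/9 + 5*(-6 - 3))*(-121) = (5032/9 + 5*(-9))*(-121) = (5032/9 - 45)*(-121) = (4627/9)*(-121) = -559867/9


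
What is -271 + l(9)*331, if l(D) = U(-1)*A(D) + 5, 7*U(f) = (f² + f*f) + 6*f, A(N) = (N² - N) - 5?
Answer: -79020/7 ≈ -11289.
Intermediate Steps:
A(N) = -5 + N² - N
U(f) = 2*f²/7 + 6*f/7 (U(f) = ((f² + f*f) + 6*f)/7 = ((f² + f²) + 6*f)/7 = (2*f² + 6*f)/7 = 2*f²/7 + 6*f/7)
l(D) = 55/7 - 4*D²/7 + 4*D/7 (l(D) = ((2/7)*(-1)*(3 - 1))*(-5 + D² - D) + 5 = ((2/7)*(-1)*2)*(-5 + D² - D) + 5 = -4*(-5 + D² - D)/7 + 5 = (20/7 - 4*D²/7 + 4*D/7) + 5 = 55/7 - 4*D²/7 + 4*D/7)
-271 + l(9)*331 = -271 + (55/7 - 4/7*9² + (4/7)*9)*331 = -271 + (55/7 - 4/7*81 + 36/7)*331 = -271 + (55/7 - 324/7 + 36/7)*331 = -271 - 233/7*331 = -271 - 77123/7 = -79020/7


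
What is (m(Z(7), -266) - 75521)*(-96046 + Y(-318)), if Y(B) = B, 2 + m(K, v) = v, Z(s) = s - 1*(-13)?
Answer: 7303331196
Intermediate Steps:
Z(s) = 13 + s (Z(s) = s + 13 = 13 + s)
m(K, v) = -2 + v
(m(Z(7), -266) - 75521)*(-96046 + Y(-318)) = ((-2 - 266) - 75521)*(-96046 - 318) = (-268 - 75521)*(-96364) = -75789*(-96364) = 7303331196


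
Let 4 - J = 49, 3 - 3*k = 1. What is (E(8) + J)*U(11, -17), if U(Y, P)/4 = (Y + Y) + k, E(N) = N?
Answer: -10064/3 ≈ -3354.7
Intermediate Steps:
k = 2/3 (k = 1 - 1/3*1 = 1 - 1/3 = 2/3 ≈ 0.66667)
J = -45 (J = 4 - 1*49 = 4 - 49 = -45)
U(Y, P) = 8/3 + 8*Y (U(Y, P) = 4*((Y + Y) + 2/3) = 4*(2*Y + 2/3) = 4*(2/3 + 2*Y) = 8/3 + 8*Y)
(E(8) + J)*U(11, -17) = (8 - 45)*(8/3 + 8*11) = -37*(8/3 + 88) = -37*272/3 = -10064/3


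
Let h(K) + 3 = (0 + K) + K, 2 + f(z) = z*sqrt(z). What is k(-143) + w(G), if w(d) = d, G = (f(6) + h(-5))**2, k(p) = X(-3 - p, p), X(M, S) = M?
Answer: 581 - 180*sqrt(6) ≈ 140.09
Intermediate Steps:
k(p) = -3 - p
f(z) = -2 + z**(3/2) (f(z) = -2 + z*sqrt(z) = -2 + z**(3/2))
h(K) = -3 + 2*K (h(K) = -3 + ((0 + K) + K) = -3 + (K + K) = -3 + 2*K)
G = (-15 + 6*sqrt(6))**2 (G = ((-2 + 6**(3/2)) + (-3 + 2*(-5)))**2 = ((-2 + 6*sqrt(6)) + (-3 - 10))**2 = ((-2 + 6*sqrt(6)) - 13)**2 = (-15 + 6*sqrt(6))**2 ≈ 0.091846)
k(-143) + w(G) = (-3 - 1*(-143)) + (441 - 180*sqrt(6)) = (-3 + 143) + (441 - 180*sqrt(6)) = 140 + (441 - 180*sqrt(6)) = 581 - 180*sqrt(6)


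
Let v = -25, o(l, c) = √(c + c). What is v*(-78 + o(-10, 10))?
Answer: 1950 - 50*√5 ≈ 1838.2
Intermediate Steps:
o(l, c) = √2*√c (o(l, c) = √(2*c) = √2*√c)
v*(-78 + o(-10, 10)) = -25*(-78 + √2*√10) = -25*(-78 + 2*√5) = 1950 - 50*√5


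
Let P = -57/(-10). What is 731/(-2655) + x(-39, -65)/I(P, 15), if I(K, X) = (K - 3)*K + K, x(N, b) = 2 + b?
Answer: -6089393/1866465 ≈ -3.2625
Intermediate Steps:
P = 57/10 (P = -57*(-⅒) = 57/10 ≈ 5.7000)
I(K, X) = K + K*(-3 + K) (I(K, X) = (-3 + K)*K + K = K*(-3 + K) + K = K + K*(-3 + K))
731/(-2655) + x(-39, -65)/I(P, 15) = 731/(-2655) + (2 - 65)/((57*(-2 + 57/10)/10)) = 731*(-1/2655) - 63/((57/10)*(37/10)) = -731/2655 - 63/2109/100 = -731/2655 - 63*100/2109 = -731/2655 - 2100/703 = -6089393/1866465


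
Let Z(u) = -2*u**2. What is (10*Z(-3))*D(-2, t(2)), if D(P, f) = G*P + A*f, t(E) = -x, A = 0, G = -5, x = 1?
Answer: -1800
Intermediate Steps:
t(E) = -1 (t(E) = -1*1 = -1)
D(P, f) = -5*P (D(P, f) = -5*P + 0*f = -5*P + 0 = -5*P)
(10*Z(-3))*D(-2, t(2)) = (10*(-2*(-3)**2))*(-5*(-2)) = (10*(-2*9))*10 = (10*(-18))*10 = -180*10 = -1800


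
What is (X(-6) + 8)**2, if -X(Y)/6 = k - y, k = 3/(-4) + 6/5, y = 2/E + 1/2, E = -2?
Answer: 529/100 ≈ 5.2900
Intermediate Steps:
y = -1/2 (y = 2/(-2) + 1/2 = 2*(-1/2) + 1*(1/2) = -1 + 1/2 = -1/2 ≈ -0.50000)
k = 9/20 (k = 3*(-1/4) + 6*(1/5) = -3/4 + 6/5 = 9/20 ≈ 0.45000)
X(Y) = -57/10 (X(Y) = -6*(9/20 - 1*(-1/2)) = -6*(9/20 + 1/2) = -6*19/20 = -57/10)
(X(-6) + 8)**2 = (-57/10 + 8)**2 = (23/10)**2 = 529/100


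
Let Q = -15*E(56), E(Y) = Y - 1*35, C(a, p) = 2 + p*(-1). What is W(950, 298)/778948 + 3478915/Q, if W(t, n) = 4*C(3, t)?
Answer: -135494753795/12268431 ≈ -11044.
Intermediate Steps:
C(a, p) = 2 - p
E(Y) = -35 + Y (E(Y) = Y - 35 = -35 + Y)
Q = -315 (Q = -15*(-35 + 56) = -15*21 = -315)
W(t, n) = 8 - 4*t (W(t, n) = 4*(2 - t) = 8 - 4*t)
W(950, 298)/778948 + 3478915/Q = (8 - 4*950)/778948 + 3478915/(-315) = (8 - 3800)*(1/778948) + 3478915*(-1/315) = -3792*1/778948 - 695783/63 = -948/194737 - 695783/63 = -135494753795/12268431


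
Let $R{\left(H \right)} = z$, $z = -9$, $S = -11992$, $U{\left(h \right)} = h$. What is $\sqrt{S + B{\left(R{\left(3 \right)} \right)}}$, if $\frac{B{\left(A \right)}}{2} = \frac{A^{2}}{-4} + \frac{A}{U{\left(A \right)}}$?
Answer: $\frac{i \sqrt{48122}}{2} \approx 109.68 i$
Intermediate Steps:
$R{\left(H \right)} = -9$
$B{\left(A \right)} = 2 - \frac{A^{2}}{2}$ ($B{\left(A \right)} = 2 \left(\frac{A^{2}}{-4} + \frac{A}{A}\right) = 2 \left(A^{2} \left(- \frac{1}{4}\right) + 1\right) = 2 \left(- \frac{A^{2}}{4} + 1\right) = 2 \left(1 - \frac{A^{2}}{4}\right) = 2 - \frac{A^{2}}{2}$)
$\sqrt{S + B{\left(R{\left(3 \right)} \right)}} = \sqrt{-11992 + \left(2 - \frac{\left(-9\right)^{2}}{2}\right)} = \sqrt{-11992 + \left(2 - \frac{81}{2}\right)} = \sqrt{-11992 - \frac{77}{2}} = \sqrt{- \frac{24061}{2}} = \frac{i \sqrt{48122}}{2}$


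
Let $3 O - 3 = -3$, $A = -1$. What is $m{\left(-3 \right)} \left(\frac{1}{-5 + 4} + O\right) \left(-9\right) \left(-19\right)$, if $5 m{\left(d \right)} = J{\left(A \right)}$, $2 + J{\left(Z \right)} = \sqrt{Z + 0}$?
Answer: $\frac{342}{5} - \frac{171 i}{5} \approx 68.4 - 34.2 i$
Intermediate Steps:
$O = 0$ ($O = 1 + \frac{1}{3} \left(-3\right) = 1 - 1 = 0$)
$J{\left(Z \right)} = -2 + \sqrt{Z}$ ($J{\left(Z \right)} = -2 + \sqrt{Z + 0} = -2 + \sqrt{Z}$)
$m{\left(d \right)} = - \frac{2}{5} + \frac{i}{5}$ ($m{\left(d \right)} = \frac{-2 + \sqrt{-1}}{5} = \frac{-2 + i}{5} = - \frac{2}{5} + \frac{i}{5}$)
$m{\left(-3 \right)} \left(\frac{1}{-5 + 4} + O\right) \left(-9\right) \left(-19\right) = \left(- \frac{2}{5} + \frac{i}{5}\right) \left(\frac{1}{-5 + 4} + 0\right) \left(-9\right) \left(-19\right) = \left(- \frac{2}{5} + \frac{i}{5}\right) \left(\frac{1}{-1} + 0\right) \left(-9\right) \left(-19\right) = \left(- \frac{2}{5} + \frac{i}{5}\right) \left(-1 + 0\right) \left(-9\right) \left(-19\right) = \left(- \frac{2}{5} + \frac{i}{5}\right) \left(-1\right) \left(-9\right) \left(-19\right) = \left(\frac{2}{5} - \frac{i}{5}\right) \left(-9\right) \left(-19\right) = \left(- \frac{18}{5} + \frac{9 i}{5}\right) \left(-19\right) = \frac{342}{5} - \frac{171 i}{5}$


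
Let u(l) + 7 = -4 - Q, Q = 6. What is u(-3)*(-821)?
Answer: 13957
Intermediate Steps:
u(l) = -17 (u(l) = -7 + (-4 - 1*6) = -7 + (-4 - 6) = -7 - 10 = -17)
u(-3)*(-821) = -17*(-821) = 13957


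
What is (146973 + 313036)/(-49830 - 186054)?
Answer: -41819/21444 ≈ -1.9501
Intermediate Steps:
(146973 + 313036)/(-49830 - 186054) = 460009/(-235884) = 460009*(-1/235884) = -41819/21444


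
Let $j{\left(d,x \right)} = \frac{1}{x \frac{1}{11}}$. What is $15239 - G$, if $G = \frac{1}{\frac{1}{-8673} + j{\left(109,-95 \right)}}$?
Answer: $\frac{1456117957}{95498} \approx 15248.0$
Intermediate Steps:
$j{\left(d,x \right)} = \frac{11}{x}$ ($j{\left(d,x \right)} = \frac{1}{x \frac{1}{11}} = \frac{1}{\frac{1}{11} x} = \frac{11}{x}$)
$G = - \frac{823935}{95498}$ ($G = \frac{1}{\frac{1}{-8673} + \frac{11}{-95}} = \frac{1}{- \frac{1}{8673} + 11 \left(- \frac{1}{95}\right)} = \frac{1}{- \frac{1}{8673} - \frac{11}{95}} = \frac{1}{- \frac{95498}{823935}} = - \frac{823935}{95498} \approx -8.6278$)
$15239 - G = 15239 - - \frac{823935}{95498} = 15239 + \frac{823935}{95498} = \frac{1456117957}{95498}$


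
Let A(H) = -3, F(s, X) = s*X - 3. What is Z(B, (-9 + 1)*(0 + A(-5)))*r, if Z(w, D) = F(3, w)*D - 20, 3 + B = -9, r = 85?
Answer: -81260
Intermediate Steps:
F(s, X) = -3 + X*s (F(s, X) = X*s - 3 = -3 + X*s)
B = -12 (B = -3 - 9 = -12)
Z(w, D) = -20 + D*(-3 + 3*w) (Z(w, D) = (-3 + w*3)*D - 20 = (-3 + 3*w)*D - 20 = D*(-3 + 3*w) - 20 = -20 + D*(-3 + 3*w))
Z(B, (-9 + 1)*(0 + A(-5)))*r = (-20 + 3*((-9 + 1)*(0 - 3))*(-1 - 12))*85 = (-20 + 3*(-8*(-3))*(-13))*85 = (-20 + 3*24*(-13))*85 = (-20 - 936)*85 = -956*85 = -81260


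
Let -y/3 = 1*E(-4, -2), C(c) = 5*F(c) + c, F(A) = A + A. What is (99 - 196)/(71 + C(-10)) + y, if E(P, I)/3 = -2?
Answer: 799/39 ≈ 20.487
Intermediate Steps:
F(A) = 2*A
E(P, I) = -6 (E(P, I) = 3*(-2) = -6)
C(c) = 11*c (C(c) = 5*(2*c) + c = 10*c + c = 11*c)
y = 18 (y = -3*(-6) = 18)
(99 - 196)/(71 + C(-10)) + y = (99 - 196)/(71 + 11*(-10)) + 18 = -97/(71 - 110) + 18 = -97/(-39) + 18 = -97*(-1/39) + 18 = 97/39 + 18 = 799/39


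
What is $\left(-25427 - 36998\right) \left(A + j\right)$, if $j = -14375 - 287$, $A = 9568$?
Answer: $317992950$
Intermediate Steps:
$j = -14662$
$\left(-25427 - 36998\right) \left(A + j\right) = \left(-25427 - 36998\right) \left(9568 - 14662\right) = \left(-62425\right) \left(-5094\right) = 317992950$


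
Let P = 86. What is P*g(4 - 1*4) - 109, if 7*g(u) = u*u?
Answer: -109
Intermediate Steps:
g(u) = u²/7 (g(u) = (u*u)/7 = u²/7)
P*g(4 - 1*4) - 109 = 86*((4 - 1*4)²/7) - 109 = 86*((4 - 4)²/7) - 109 = 86*((⅐)*0²) - 109 = 86*((⅐)*0) - 109 = 86*0 - 109 = 0 - 109 = -109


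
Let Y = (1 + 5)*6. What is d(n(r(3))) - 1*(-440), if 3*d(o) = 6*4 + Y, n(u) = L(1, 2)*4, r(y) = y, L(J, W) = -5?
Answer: 460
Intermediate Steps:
n(u) = -20 (n(u) = -5*4 = -20)
Y = 36 (Y = 6*6 = 36)
d(o) = 20 (d(o) = (6*4 + 36)/3 = (24 + 36)/3 = (⅓)*60 = 20)
d(n(r(3))) - 1*(-440) = 20 - 1*(-440) = 20 + 440 = 460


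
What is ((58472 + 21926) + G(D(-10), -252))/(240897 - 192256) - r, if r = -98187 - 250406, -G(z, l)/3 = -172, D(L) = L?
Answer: 16955993027/48641 ≈ 3.4859e+5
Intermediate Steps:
G(z, l) = 516 (G(z, l) = -3*(-172) = 516)
r = -348593
((58472 + 21926) + G(D(-10), -252))/(240897 - 192256) - r = ((58472 + 21926) + 516)/(240897 - 192256) - 1*(-348593) = (80398 + 516)/48641 + 348593 = 80914*(1/48641) + 348593 = 80914/48641 + 348593 = 16955993027/48641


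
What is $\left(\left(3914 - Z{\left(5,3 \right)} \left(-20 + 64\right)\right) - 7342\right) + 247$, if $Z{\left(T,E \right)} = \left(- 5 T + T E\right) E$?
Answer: $-1861$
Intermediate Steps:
$Z{\left(T,E \right)} = E \left(- 5 T + E T\right)$ ($Z{\left(T,E \right)} = \left(- 5 T + E T\right) E = E \left(- 5 T + E T\right)$)
$\left(\left(3914 - Z{\left(5,3 \right)} \left(-20 + 64\right)\right) - 7342\right) + 247 = \left(\left(3914 - 3 \cdot 5 \left(-5 + 3\right) \left(-20 + 64\right)\right) - 7342\right) + 247 = \left(\left(3914 - 3 \cdot 5 \left(-2\right) 44\right) - 7342\right) + 247 = \left(\left(3914 - \left(-30\right) 44\right) - 7342\right) + 247 = \left(\left(3914 - -1320\right) - 7342\right) + 247 = \left(\left(3914 + 1320\right) - 7342\right) + 247 = \left(5234 - 7342\right) + 247 = -2108 + 247 = -1861$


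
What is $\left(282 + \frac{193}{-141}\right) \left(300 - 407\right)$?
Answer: $- \frac{4233883}{141} \approx -30028.0$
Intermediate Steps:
$\left(282 + \frac{193}{-141}\right) \left(300 - 407\right) = \left(282 + 193 \left(- \frac{1}{141}\right)\right) \left(-107\right) = \left(282 - \frac{193}{141}\right) \left(-107\right) = \frac{39569}{141} \left(-107\right) = - \frac{4233883}{141}$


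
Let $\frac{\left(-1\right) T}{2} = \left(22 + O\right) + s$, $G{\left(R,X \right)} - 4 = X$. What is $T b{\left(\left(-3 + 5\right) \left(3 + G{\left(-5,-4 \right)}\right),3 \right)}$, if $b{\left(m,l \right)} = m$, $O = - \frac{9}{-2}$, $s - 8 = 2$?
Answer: $-438$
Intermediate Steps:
$G{\left(R,X \right)} = 4 + X$
$s = 10$ ($s = 8 + 2 = 10$)
$O = \frac{9}{2}$ ($O = \left(-9\right) \left(- \frac{1}{2}\right) = \frac{9}{2} \approx 4.5$)
$T = -73$ ($T = - 2 \left(\left(22 + \frac{9}{2}\right) + 10\right) = - 2 \left(\frac{53}{2} + 10\right) = \left(-2\right) \frac{73}{2} = -73$)
$T b{\left(\left(-3 + 5\right) \left(3 + G{\left(-5,-4 \right)}\right),3 \right)} = - 73 \left(-3 + 5\right) \left(3 + \left(4 - 4\right)\right) = - 73 \cdot 2 \left(3 + 0\right) = - 73 \cdot 2 \cdot 3 = \left(-73\right) 6 = -438$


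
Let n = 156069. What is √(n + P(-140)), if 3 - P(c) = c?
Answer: 14*√797 ≈ 395.24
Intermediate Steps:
P(c) = 3 - c
√(n + P(-140)) = √(156069 + (3 - 1*(-140))) = √(156069 + (3 + 140)) = √(156069 + 143) = √156212 = 14*√797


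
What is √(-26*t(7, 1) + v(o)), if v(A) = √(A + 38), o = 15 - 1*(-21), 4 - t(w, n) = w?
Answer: √(78 + √74) ≈ 9.3060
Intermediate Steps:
t(w, n) = 4 - w
o = 36 (o = 15 + 21 = 36)
v(A) = √(38 + A)
√(-26*t(7, 1) + v(o)) = √(-26*(4 - 1*7) + √(38 + 36)) = √(-26*(4 - 7) + √74) = √(-26*(-3) + √74) = √(78 + √74)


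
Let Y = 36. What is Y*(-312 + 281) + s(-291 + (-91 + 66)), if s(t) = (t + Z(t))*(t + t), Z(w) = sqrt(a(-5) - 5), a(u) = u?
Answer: 198596 - 632*I*sqrt(10) ≈ 1.986e+5 - 1998.6*I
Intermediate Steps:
Z(w) = I*sqrt(10) (Z(w) = sqrt(-5 - 5) = sqrt(-10) = I*sqrt(10))
s(t) = 2*t*(t + I*sqrt(10)) (s(t) = (t + I*sqrt(10))*(t + t) = (t + I*sqrt(10))*(2*t) = 2*t*(t + I*sqrt(10)))
Y*(-312 + 281) + s(-291 + (-91 + 66)) = 36*(-312 + 281) + 2*(-291 + (-91 + 66))*((-291 + (-91 + 66)) + I*sqrt(10)) = 36*(-31) + 2*(-291 - 25)*((-291 - 25) + I*sqrt(10)) = -1116 + 2*(-316)*(-316 + I*sqrt(10)) = -1116 + (199712 - 632*I*sqrt(10)) = 198596 - 632*I*sqrt(10)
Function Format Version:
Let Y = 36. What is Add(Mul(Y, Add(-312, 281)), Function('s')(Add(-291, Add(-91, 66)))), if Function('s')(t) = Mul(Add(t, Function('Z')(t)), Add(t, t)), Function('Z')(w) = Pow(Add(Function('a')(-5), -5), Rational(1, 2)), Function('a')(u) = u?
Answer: Add(198596, Mul(-632, I, Pow(10, Rational(1, 2)))) ≈ Add(1.9860e+5, Mul(-1998.6, I))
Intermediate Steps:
Function('Z')(w) = Mul(I, Pow(10, Rational(1, 2))) (Function('Z')(w) = Pow(Add(-5, -5), Rational(1, 2)) = Pow(-10, Rational(1, 2)) = Mul(I, Pow(10, Rational(1, 2))))
Function('s')(t) = Mul(2, t, Add(t, Mul(I, Pow(10, Rational(1, 2))))) (Function('s')(t) = Mul(Add(t, Mul(I, Pow(10, Rational(1, 2)))), Add(t, t)) = Mul(Add(t, Mul(I, Pow(10, Rational(1, 2)))), Mul(2, t)) = Mul(2, t, Add(t, Mul(I, Pow(10, Rational(1, 2))))))
Add(Mul(Y, Add(-312, 281)), Function('s')(Add(-291, Add(-91, 66)))) = Add(Mul(36, Add(-312, 281)), Mul(2, Add(-291, Add(-91, 66)), Add(Add(-291, Add(-91, 66)), Mul(I, Pow(10, Rational(1, 2)))))) = Add(Mul(36, -31), Mul(2, Add(-291, -25), Add(Add(-291, -25), Mul(I, Pow(10, Rational(1, 2)))))) = Add(-1116, Mul(2, -316, Add(-316, Mul(I, Pow(10, Rational(1, 2)))))) = Add(-1116, Add(199712, Mul(-632, I, Pow(10, Rational(1, 2))))) = Add(198596, Mul(-632, I, Pow(10, Rational(1, 2))))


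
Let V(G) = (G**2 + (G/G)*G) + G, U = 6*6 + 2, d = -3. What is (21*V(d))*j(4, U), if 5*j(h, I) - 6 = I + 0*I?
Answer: 2772/5 ≈ 554.40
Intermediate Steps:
U = 38 (U = 36 + 2 = 38)
V(G) = G**2 + 2*G (V(G) = (G**2 + 1*G) + G = (G**2 + G) + G = (G + G**2) + G = G**2 + 2*G)
j(h, I) = 6/5 + I/5 (j(h, I) = 6/5 + (I + 0*I)/5 = 6/5 + (I + 0)/5 = 6/5 + I/5)
(21*V(d))*j(4, U) = (21*(-3*(2 - 3)))*(6/5 + (1/5)*38) = (21*(-3*(-1)))*(6/5 + 38/5) = (21*3)*(44/5) = 63*(44/5) = 2772/5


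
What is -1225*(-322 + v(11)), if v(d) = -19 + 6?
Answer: 410375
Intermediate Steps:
v(d) = -13
-1225*(-322 + v(11)) = -1225*(-322 - 13) = -1225*(-335) = 410375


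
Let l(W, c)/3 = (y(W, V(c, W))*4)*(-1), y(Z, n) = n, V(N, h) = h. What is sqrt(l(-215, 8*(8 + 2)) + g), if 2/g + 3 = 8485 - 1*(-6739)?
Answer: sqrt(597731440222)/15221 ≈ 50.794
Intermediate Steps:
g = 2/15221 (g = 2/(-3 + (8485 - 1*(-6739))) = 2/(-3 + (8485 + 6739)) = 2/(-3 + 15224) = 2/15221 ≈ 0.00013140)
l(W, c) = -12*W (l(W, c) = 3*((W*4)*(-1)) = 3*((4*W)*(-1)) = 3*(-4*W) = -12*W)
sqrt(l(-215, 8*(8 + 2)) + g) = sqrt(-12*(-215) + 2/15221) = sqrt(2580 + 2/15221) = sqrt(39270182/15221) = sqrt(597731440222)/15221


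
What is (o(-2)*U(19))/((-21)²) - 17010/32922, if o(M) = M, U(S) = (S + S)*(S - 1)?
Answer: -324313/89621 ≈ -3.6187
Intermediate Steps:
U(S) = 2*S*(-1 + S) (U(S) = (2*S)*(-1 + S) = 2*S*(-1 + S))
(o(-2)*U(19))/((-21)²) - 17010/32922 = (-4*19*(-1 + 19))/((-21)²) - 17010/32922 = -4*19*18/441 - 17010*1/32922 = -2*684*(1/441) - 945/1829 = -1368*1/441 - 945/1829 = -152/49 - 945/1829 = -324313/89621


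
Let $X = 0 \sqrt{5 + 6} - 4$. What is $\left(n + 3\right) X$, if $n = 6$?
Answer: $-36$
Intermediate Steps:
$X = -4$ ($X = 0 \sqrt{11} - 4 = 0 - 4 = -4$)
$\left(n + 3\right) X = \left(6 + 3\right) \left(-4\right) = 9 \left(-4\right) = -36$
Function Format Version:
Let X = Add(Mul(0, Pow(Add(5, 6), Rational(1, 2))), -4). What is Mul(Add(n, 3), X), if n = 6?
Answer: -36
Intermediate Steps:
X = -4 (X = Add(Mul(0, Pow(11, Rational(1, 2))), -4) = Add(0, -4) = -4)
Mul(Add(n, 3), X) = Mul(Add(6, 3), -4) = Mul(9, -4) = -36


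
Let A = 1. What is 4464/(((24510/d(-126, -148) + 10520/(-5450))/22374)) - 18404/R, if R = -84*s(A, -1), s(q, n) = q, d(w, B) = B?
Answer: -84558193421857/141893283 ≈ -5.9593e+5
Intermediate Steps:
R = -84 (R = -84*1 = -84)
4464/(((24510/d(-126, -148) + 10520/(-5450))/22374)) - 18404/R = 4464/(((24510/(-148) + 10520/(-5450))/22374)) - 18404/(-84) = 4464/(((24510*(-1/148) + 10520*(-1/5450))*(1/22374))) - 18404*(-1/84) = 4464/(((-12255/74 - 1052/545)*(1/22374))) + 4601/21 = 4464/((-6756823/40330*1/22374)) + 4601/21 = 4464/(-6756823/902343420) + 4601/21 = 4464*(-902343420/6756823) + 4601/21 = -4028061026880/6756823 + 4601/21 = -84558193421857/141893283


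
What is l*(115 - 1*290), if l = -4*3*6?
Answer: 12600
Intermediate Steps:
l = -72 (l = -12*6 = -72)
l*(115 - 1*290) = -72*(115 - 1*290) = -72*(115 - 290) = -72*(-175) = 12600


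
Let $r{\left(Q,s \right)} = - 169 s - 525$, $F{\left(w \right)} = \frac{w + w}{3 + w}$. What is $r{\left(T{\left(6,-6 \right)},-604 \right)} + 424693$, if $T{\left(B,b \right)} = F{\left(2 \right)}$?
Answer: $526244$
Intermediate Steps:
$F{\left(w \right)} = \frac{2 w}{3 + w}$
$T{\left(B,b \right)} = \frac{4}{5}$ ($T{\left(B,b \right)} = 2 \cdot 2 \frac{1}{3 + 2} = 2 \cdot 2 \cdot \frac{1}{5} = \frac{4}{5}$)
$r{\left(Q,s \right)} = -525 - 169 s$
$r{\left(T{\left(6,-6 \right)},-604 \right)} + 424693 = \left(-525 - -102076\right) + 424693 = \left(-525 + 102076\right) + 424693 = 101551 + 424693 = 526244$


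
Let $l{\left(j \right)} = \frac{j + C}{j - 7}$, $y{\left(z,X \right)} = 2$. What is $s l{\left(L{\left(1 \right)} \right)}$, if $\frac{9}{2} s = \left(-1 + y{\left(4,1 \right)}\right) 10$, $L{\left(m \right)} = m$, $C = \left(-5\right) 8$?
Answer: $\frac{130}{9} \approx 14.444$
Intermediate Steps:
$C = -40$
$l{\left(j \right)} = \frac{-40 + j}{-7 + j}$ ($l{\left(j \right)} = \frac{j - 40}{j - 7} = \frac{-40 + j}{-7 + j}$)
$s = \frac{20}{9}$ ($s = \frac{2 \left(-1 + 2\right) 10}{9} = \frac{2 \cdot 1 \cdot 10}{9} = \frac{2}{9} \cdot 10 = \frac{20}{9} \approx 2.2222$)
$s l{\left(L{\left(1 \right)} \right)} = \frac{20 \frac{-40 + 1}{-7 + 1}}{9} = \frac{20 \frac{1}{-6} \left(-39\right)}{9} = \frac{20 \left(\left(- \frac{1}{6}\right) \left(-39\right)\right)}{9} = \frac{20}{9} \cdot \frac{13}{2} = \frac{130}{9}$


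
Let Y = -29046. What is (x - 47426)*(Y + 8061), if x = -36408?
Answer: 1759256490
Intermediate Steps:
(x - 47426)*(Y + 8061) = (-36408 - 47426)*(-29046 + 8061) = -83834*(-20985) = 1759256490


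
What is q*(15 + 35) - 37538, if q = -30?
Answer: -39038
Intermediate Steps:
q*(15 + 35) - 37538 = -30*(15 + 35) - 37538 = -30*50 - 37538 = -1500 - 37538 = -39038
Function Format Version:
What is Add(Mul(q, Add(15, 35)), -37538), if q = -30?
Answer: -39038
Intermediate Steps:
Add(Mul(q, Add(15, 35)), -37538) = Add(Mul(-30, Add(15, 35)), -37538) = Add(Mul(-30, 50), -37538) = Add(-1500, -37538) = -39038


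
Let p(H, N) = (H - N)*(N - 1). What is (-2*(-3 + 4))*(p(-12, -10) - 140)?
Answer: 236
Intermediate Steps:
p(H, N) = (-1 + N)*(H - N) (p(H, N) = (H - N)*(-1 + N) = (-1 + N)*(H - N))
(-2*(-3 + 4))*(p(-12, -10) - 140) = (-2*(-3 + 4))*((-10 - 1*(-12) - 1*(-10)² - 12*(-10)) - 140) = (-2*1)*((-10 + 12 - 1*100 + 120) - 140) = -2*((-10 + 12 - 100 + 120) - 140) = -2*(22 - 140) = -2*(-118) = 236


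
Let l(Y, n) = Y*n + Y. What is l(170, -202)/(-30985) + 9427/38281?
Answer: 320031473/237227357 ≈ 1.3490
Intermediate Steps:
l(Y, n) = Y + Y*n
l(170, -202)/(-30985) + 9427/38281 = (170*(1 - 202))/(-30985) + 9427/38281 = (170*(-201))*(-1/30985) + 9427*(1/38281) = -34170*(-1/30985) + 9427/38281 = 6834/6197 + 9427/38281 = 320031473/237227357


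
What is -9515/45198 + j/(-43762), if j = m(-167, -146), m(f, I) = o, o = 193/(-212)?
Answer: -44133553973/209663216856 ≈ -0.21050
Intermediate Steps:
o = -193/212 (o = 193*(-1/212) = -193/212 ≈ -0.91038)
m(f, I) = -193/212
j = -193/212 ≈ -0.91038
-9515/45198 + j/(-43762) = -9515/45198 - 193/212/(-43762) = -9515*1/45198 - 193/212*(-1/43762) = -9515/45198 + 193/9277544 = -44133553973/209663216856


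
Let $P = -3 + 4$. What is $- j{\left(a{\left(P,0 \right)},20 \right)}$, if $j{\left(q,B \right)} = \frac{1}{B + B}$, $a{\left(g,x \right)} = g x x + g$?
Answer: $- \frac{1}{40} \approx -0.025$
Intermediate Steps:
$P = 1$
$a{\left(g,x \right)} = g + g x^{2}$ ($a{\left(g,x \right)} = g x^{2} + g = g + g x^{2}$)
$j{\left(q,B \right)} = \frac{1}{2 B}$
$- j{\left(a{\left(P,0 \right)},20 \right)} = - \frac{1}{2 \cdot 20} = \left(-1\right) \frac{1}{40} = - \frac{1}{40}$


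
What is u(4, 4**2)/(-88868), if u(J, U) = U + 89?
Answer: -105/88868 ≈ -0.0011815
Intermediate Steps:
u(J, U) = 89 + U
u(4, 4**2)/(-88868) = (89 + 4**2)/(-88868) = (89 + 16)*(-1/88868) = 105*(-1/88868) = -105/88868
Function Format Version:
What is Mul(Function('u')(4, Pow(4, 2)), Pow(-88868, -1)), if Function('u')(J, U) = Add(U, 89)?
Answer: Rational(-105, 88868) ≈ -0.0011815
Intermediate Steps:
Function('u')(J, U) = Add(89, U)
Mul(Function('u')(4, Pow(4, 2)), Pow(-88868, -1)) = Mul(Add(89, Pow(4, 2)), Pow(-88868, -1)) = Mul(Add(89, 16), Rational(-1, 88868)) = Mul(105, Rational(-1, 88868)) = Rational(-105, 88868)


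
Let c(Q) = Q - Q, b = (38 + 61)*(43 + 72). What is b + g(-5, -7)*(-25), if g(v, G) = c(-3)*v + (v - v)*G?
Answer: 11385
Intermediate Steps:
b = 11385 (b = 99*115 = 11385)
c(Q) = 0
g(v, G) = 0 (g(v, G) = 0*v + (v - v)*G = 0 + 0*G = 0 + 0 = 0)
b + g(-5, -7)*(-25) = 11385 + 0*(-25) = 11385 + 0 = 11385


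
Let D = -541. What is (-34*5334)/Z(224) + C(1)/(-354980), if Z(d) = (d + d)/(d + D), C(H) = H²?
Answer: 182212032701/1419920 ≈ 1.2833e+5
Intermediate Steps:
Z(d) = 2*d/(-541 + d) (Z(d) = (d + d)/(d - 541) = (2*d)/(-541 + d) = 2*d/(-541 + d))
(-34*5334)/Z(224) + C(1)/(-354980) = (-34*5334)/((2*224/(-541 + 224))) + 1²/(-354980) = -181356/(2*224/(-317)) + 1*(-1/354980) = -181356/(2*224*(-1/317)) - 1/354980 = -181356/(-448/317) - 1/354980 = -181356*(-317/448) - 1/354980 = 2053209/16 - 1/354980 = 182212032701/1419920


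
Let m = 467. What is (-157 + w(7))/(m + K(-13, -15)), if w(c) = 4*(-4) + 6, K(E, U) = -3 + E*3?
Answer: -167/425 ≈ -0.39294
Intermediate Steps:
K(E, U) = -3 + 3*E
w(c) = -10 (w(c) = -16 + 6 = -10)
(-157 + w(7))/(m + K(-13, -15)) = (-157 - 10)/(467 + (-3 + 3*(-13))) = -167/(467 + (-3 - 39)) = -167/(467 - 42) = -167/425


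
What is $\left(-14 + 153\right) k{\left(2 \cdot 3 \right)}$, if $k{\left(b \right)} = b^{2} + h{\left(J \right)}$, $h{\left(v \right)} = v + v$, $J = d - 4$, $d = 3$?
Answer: $4726$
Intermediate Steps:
$J = -1$ ($J = 3 - 4 = -1$)
$h{\left(v \right)} = 2 v$
$k{\left(b \right)} = -2 + b^{2}$ ($k{\left(b \right)} = b^{2} + 2 \left(-1\right) = b^{2} - 2 = -2 + b^{2}$)
$\left(-14 + 153\right) k{\left(2 \cdot 3 \right)} = \left(-14 + 153\right) \left(-2 + \left(2 \cdot 3\right)^{2}\right) = 139 \left(-2 + 6^{2}\right) = 139 \left(-2 + 36\right) = 139 \cdot 34 = 4726$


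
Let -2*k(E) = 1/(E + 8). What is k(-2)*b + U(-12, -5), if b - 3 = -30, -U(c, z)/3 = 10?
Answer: -111/4 ≈ -27.750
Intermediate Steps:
k(E) = -1/(2*(8 + E)) (k(E) = -1/(2*(E + 8)) = -1/(2*(8 + E)))
U(c, z) = -30 (U(c, z) = -3*10 = -30)
b = -27 (b = 3 - 30 = -27)
k(-2)*b + U(-12, -5) = -1/(16 + 2*(-2))*(-27) - 30 = -1/(16 - 4)*(-27) - 30 = -1/12*(-27) - 30 = 9/4 - 30 = -111/4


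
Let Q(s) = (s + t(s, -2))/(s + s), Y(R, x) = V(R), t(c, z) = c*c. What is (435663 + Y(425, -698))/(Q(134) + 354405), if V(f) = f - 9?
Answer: 872158/708945 ≈ 1.2302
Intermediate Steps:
t(c, z) = c**2
V(f) = -9 + f
Y(R, x) = -9 + R
Q(s) = (s + s**2)/(2*s) (Q(s) = (s + s**2)/(s + s) = (s + s**2)/((2*s)) = (s + s**2)*(1/(2*s)) = (s + s**2)/(2*s))
(435663 + Y(425, -698))/(Q(134) + 354405) = (435663 + (-9 + 425))/((1/2 + (1/2)*134) + 354405) = (435663 + 416)/((1/2 + 67) + 354405) = 436079/(135/2 + 354405) = 436079/(708945/2) = 436079*(2/708945) = 872158/708945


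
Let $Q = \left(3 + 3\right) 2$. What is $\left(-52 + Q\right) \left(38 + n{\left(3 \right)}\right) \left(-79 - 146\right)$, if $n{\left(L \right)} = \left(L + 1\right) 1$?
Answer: $378000$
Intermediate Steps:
$Q = 12$ ($Q = 6 \cdot 2 = 12$)
$n{\left(L \right)} = 1 + L$ ($n{\left(L \right)} = \left(1 + L\right) 1 = 1 + L$)
$\left(-52 + Q\right) \left(38 + n{\left(3 \right)}\right) \left(-79 - 146\right) = \left(-52 + 12\right) \left(38 + \left(1 + 3\right)\right) \left(-79 - 146\right) = - 40 \left(38 + 4\right) \left(-225\right) = \left(-40\right) 42 \left(-225\right) = \left(-1680\right) \left(-225\right) = 378000$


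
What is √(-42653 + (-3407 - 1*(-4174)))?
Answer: 3*I*√4654 ≈ 204.66*I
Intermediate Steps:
√(-42653 + (-3407 - 1*(-4174))) = √(-42653 + (-3407 + 4174)) = √(-42653 + 767) = √(-41886) = 3*I*√4654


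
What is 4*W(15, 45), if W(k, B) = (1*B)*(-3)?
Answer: -540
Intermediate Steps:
W(k, B) = -3*B (W(k, B) = B*(-3) = -3*B)
4*W(15, 45) = 4*(-3*45) = 4*(-135) = -540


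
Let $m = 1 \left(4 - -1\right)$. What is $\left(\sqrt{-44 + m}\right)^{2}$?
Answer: $-39$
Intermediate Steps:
$m = 5$ ($m = 1 \left(4 + 1\right) = 1 \cdot 5 = 5$)
$\left(\sqrt{-44 + m}\right)^{2} = \left(\sqrt{-44 + 5}\right)^{2} = \left(\sqrt{-39}\right)^{2} = \left(i \sqrt{39}\right)^{2} = -39$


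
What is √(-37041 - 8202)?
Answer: 3*I*√5027 ≈ 212.7*I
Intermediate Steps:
√(-37041 - 8202) = √(-45243) = 3*I*√5027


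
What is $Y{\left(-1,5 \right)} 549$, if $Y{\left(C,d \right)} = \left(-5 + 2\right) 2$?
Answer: $-3294$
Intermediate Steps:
$Y{\left(C,d \right)} = -6$ ($Y{\left(C,d \right)} = \left(-3\right) 2 = -6$)
$Y{\left(-1,5 \right)} 549 = \left(-6\right) 549 = -3294$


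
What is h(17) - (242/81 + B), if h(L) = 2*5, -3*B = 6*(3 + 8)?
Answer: 2350/81 ≈ 29.012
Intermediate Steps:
B = -22 (B = -2*(3 + 8) = -2*11 = -⅓*66 = -22)
h(L) = 10
h(17) - (242/81 + B) = 10 - (242/81 - 22) = 10 - 1*(-1540/81) = 10 + 1540/81 = 2350/81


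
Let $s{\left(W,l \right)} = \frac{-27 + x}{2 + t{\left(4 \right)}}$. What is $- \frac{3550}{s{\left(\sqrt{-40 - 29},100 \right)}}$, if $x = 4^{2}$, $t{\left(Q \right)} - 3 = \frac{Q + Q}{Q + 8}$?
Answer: $\frac{60350}{33} \approx 1828.8$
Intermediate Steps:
$t{\left(Q \right)} = 3 + \frac{2 Q}{8 + Q}$ ($t{\left(Q \right)} = 3 + \frac{Q + Q}{Q + 8} = 3 + \frac{2 Q}{8 + Q}$)
$x = 16$
$s{\left(W,l \right)} = - \frac{33}{17}$ ($s{\left(W,l \right)} = \frac{-27 + 16}{2 + \frac{24 + 5 \cdot 4}{8 + 4}} = - \frac{11}{2 + \frac{24 + 20}{12}} = - \frac{11}{2 + \frac{1}{12} \cdot 44} = - \frac{11}{2 + \frac{11}{3}} = - \frac{11}{\frac{17}{3}} = \left(-11\right) \frac{3}{17} = - \frac{33}{17}$)
$- \frac{3550}{s{\left(\sqrt{-40 - 29},100 \right)}} = - \frac{3550}{- \frac{33}{17}} = \left(-3550\right) \left(- \frac{17}{33}\right) = \frac{60350}{33}$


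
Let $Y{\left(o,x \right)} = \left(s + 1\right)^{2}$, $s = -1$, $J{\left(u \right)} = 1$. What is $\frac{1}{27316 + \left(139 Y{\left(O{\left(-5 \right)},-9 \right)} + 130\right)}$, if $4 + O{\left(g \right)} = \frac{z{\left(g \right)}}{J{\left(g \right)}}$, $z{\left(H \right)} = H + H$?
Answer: $\frac{1}{27446} \approx 3.6435 \cdot 10^{-5}$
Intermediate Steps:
$z{\left(H \right)} = 2 H$
$O{\left(g \right)} = -4 + 2 g$ ($O{\left(g \right)} = -4 + \frac{2 g}{1} = -4 + 2 g 1 = -4 + 2 g$)
$Y{\left(o,x \right)} = 0$ ($Y{\left(o,x \right)} = \left(-1 + 1\right)^{2} = 0^{2} = 0$)
$\frac{1}{27316 + \left(139 Y{\left(O{\left(-5 \right)},-9 \right)} + 130\right)} = \frac{1}{27316 + \left(139 \cdot 0 + 130\right)} = \frac{1}{27316 + \left(0 + 130\right)} = \frac{1}{27316 + 130} = \frac{1}{27446}$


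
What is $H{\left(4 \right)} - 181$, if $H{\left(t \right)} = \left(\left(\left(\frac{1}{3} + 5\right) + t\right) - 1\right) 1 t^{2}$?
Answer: $- \frac{143}{3} \approx -47.667$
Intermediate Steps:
$H{\left(t \right)} = t^{2} \left(\frac{13}{3} + t\right)$ ($H{\left(t \right)} = \left(\left(\left(\frac{1}{3} + 5\right) + t\right) - 1\right) t^{2} = \left(\left(\frac{16}{3} + t\right) - 1\right) t^{2} = \left(\frac{13}{3} + t\right) t^{2} = t^{2} \left(\frac{13}{3} + t\right)$)
$H{\left(4 \right)} - 181 = 4^{2} \left(\frac{13}{3} + 4\right) - 181 = 16 \cdot \frac{25}{3} - 181 = \frac{400}{3} - 181 = - \frac{143}{3}$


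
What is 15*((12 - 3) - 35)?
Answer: -390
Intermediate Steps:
15*((12 - 3) - 35) = 15*(9 - 35) = 15*(-26) = -390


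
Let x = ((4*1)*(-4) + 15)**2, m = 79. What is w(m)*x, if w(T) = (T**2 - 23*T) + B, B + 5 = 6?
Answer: 4425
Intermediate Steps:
B = 1 (B = -5 + 6 = 1)
x = 1 (x = (4*(-4) + 15)**2 = (-16 + 15)**2 = (-1)**2 = 1)
w(T) = 1 + T**2 - 23*T (w(T) = (T**2 - 23*T) + 1 = 1 + T**2 - 23*T)
w(m)*x = (1 + 79**2 - 23*79)*1 = (1 + 6241 - 1817)*1 = 4425*1 = 4425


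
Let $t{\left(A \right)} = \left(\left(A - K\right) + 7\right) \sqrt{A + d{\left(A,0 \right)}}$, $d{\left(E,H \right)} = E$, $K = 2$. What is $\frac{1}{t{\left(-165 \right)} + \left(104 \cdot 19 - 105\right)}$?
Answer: $\frac{1871}{11948641} + \frac{160 i \sqrt{330}}{11948641} \approx 0.00015659 + 0.00024325 i$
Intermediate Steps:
$t{\left(A \right)} = \sqrt{2} \sqrt{A} \left(5 + A\right)$ ($t{\left(A \right)} = \left(\left(A - 2\right) + 7\right) \sqrt{A + A} = \left(\left(A - 2\right) + 7\right) \sqrt{2 A} = \left(\left(-2 + A\right) + 7\right) \sqrt{2} \sqrt{A} = \left(5 + A\right) \sqrt{2} \sqrt{A} = \sqrt{2} \sqrt{A} \left(5 + A\right)$)
$\frac{1}{t{\left(-165 \right)} + \left(104 \cdot 19 - 105\right)} = \frac{1}{\sqrt{2} \sqrt{-165} \left(5 - 165\right) + \left(104 \cdot 19 - 105\right)} = \frac{1}{\sqrt{2} i \sqrt{165} \left(-160\right) + \left(1976 - 105\right)} = \frac{1}{- 160 i \sqrt{330} + 1871} = \frac{1}{1871 - 160 i \sqrt{330}}$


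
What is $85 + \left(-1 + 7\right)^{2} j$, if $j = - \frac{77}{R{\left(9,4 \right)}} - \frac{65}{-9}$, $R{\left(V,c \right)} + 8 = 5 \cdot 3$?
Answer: $-51$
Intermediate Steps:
$R{\left(V,c \right)} = 7$ ($R{\left(V,c \right)} = -8 + 5 \cdot 3 = -8 + 15 = 7$)
$j = - \frac{34}{9}$ ($j = - \frac{77}{7} - \frac{65}{-9} = \left(-77\right) \frac{1}{7} - - \frac{65}{9} = -11 + \frac{65}{9} = - \frac{34}{9} \approx -3.7778$)
$85 + \left(-1 + 7\right)^{2} j = 85 + \left(-1 + 7\right)^{2} \left(- \frac{34}{9}\right) = 85 + 6^{2} \left(- \frac{34}{9}\right) = 85 + 36 \left(- \frac{34}{9}\right) = 85 - 136 = -51$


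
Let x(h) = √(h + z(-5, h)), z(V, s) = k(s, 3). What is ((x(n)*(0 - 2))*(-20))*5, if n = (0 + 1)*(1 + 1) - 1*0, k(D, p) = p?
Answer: 200*√5 ≈ 447.21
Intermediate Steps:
z(V, s) = 3
n = 2 (n = 1*2 + 0 = 2 + 0 = 2)
x(h) = √(3 + h) (x(h) = √(h + 3) = √(3 + h))
((x(n)*(0 - 2))*(-20))*5 = ((√(3 + 2)*(0 - 2))*(-20))*5 = ((√5*(-2))*(-20))*5 = (-2*√5*(-20))*5 = (40*√5)*5 = 200*√5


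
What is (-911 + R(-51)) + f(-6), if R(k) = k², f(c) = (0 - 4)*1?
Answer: 1686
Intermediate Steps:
f(c) = -4 (f(c) = -4*1 = -4)
(-911 + R(-51)) + f(-6) = (-911 + (-51)²) - 4 = (-911 + 2601) - 4 = 1690 - 4 = 1686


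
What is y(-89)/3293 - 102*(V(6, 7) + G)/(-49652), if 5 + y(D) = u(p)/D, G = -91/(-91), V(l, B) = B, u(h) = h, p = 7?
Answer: 54177032/3637964801 ≈ 0.014892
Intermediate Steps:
G = 1 (G = -91*(-1/91) = 1)
y(D) = -5 + 7/D
y(-89)/3293 - 102*(V(6, 7) + G)/(-49652) = (-5 + 7/(-89))/3293 - 102*(7 + 1)/(-49652) = (-5 + 7*(-1/89))*(1/3293) - 102*8*(-1/49652) = (-5 - 7/89)*(1/3293) - 816*(-1/49652) = -452/89*1/3293 + 204/12413 = -452/293077 + 204/12413 = 54177032/3637964801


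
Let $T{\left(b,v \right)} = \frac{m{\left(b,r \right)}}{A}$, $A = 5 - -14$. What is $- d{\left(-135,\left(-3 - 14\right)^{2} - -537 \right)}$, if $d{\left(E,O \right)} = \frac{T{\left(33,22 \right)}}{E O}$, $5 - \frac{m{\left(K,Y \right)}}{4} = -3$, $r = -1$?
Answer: $\frac{16}{1059345} \approx 1.5104 \cdot 10^{-5}$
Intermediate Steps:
$m{\left(K,Y \right)} = 32$ ($m{\left(K,Y \right)} = 20 - -12 = 20 + 12 = 32$)
$A = 19$ ($A = 5 + 14 = 19$)
$T{\left(b,v \right)} = \frac{32}{19}$
$d{\left(E,O \right)} = \frac{32}{19 E O}$
$- d{\left(-135,\left(-3 - 14\right)^{2} - -537 \right)} = - \frac{32}{19 \left(-135\right) \left(\left(-3 - 14\right)^{2} - -537\right)} = - \frac{32 \left(-1\right)}{19 \cdot 135 \left(\left(-17\right)^{2} + 537\right)} = - \frac{32 \left(-1\right)}{19 \cdot 135 \left(289 + 537\right)} = - \frac{32 \left(-1\right)}{19 \cdot 135 \cdot 826} = \left(-1\right) \left(- \frac{16}{1059345}\right) = \frac{16}{1059345}$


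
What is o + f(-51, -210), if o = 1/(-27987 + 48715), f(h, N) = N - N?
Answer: 1/20728 ≈ 4.8244e-5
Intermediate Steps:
f(h, N) = 0
o = 1/20728 ≈ 4.8244e-5
o + f(-51, -210) = 1/20728 + 0 = 1/20728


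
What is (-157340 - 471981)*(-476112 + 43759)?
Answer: 272088822313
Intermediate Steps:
(-157340 - 471981)*(-476112 + 43759) = -629321*(-432353) = 272088822313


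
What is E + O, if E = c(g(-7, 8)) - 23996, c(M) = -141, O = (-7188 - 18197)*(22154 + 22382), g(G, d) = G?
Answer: -1130570497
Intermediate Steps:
O = -1130546360 (O = -25385*44536 = -1130546360)
E = -24137 (E = -141 - 23996 = -24137)
E + O = -24137 - 1130546360 = -1130570497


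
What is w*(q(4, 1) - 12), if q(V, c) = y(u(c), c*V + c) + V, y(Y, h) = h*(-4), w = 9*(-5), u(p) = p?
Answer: 1260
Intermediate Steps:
w = -45
y(Y, h) = -4*h
q(V, c) = V - 4*c - 4*V*c (q(V, c) = -4*(c*V + c) + V = -4*(V*c + c) + V = -4*(c + V*c) + V = (-4*c - 4*V*c) + V = V - 4*c - 4*V*c)
w*(q(4, 1) - 12) = -45*((4 - 4*1*(1 + 4)) - 12) = -45*((4 - 4*1*5) - 12) = -45*((4 - 20) - 12) = -45*(-16 - 12) = -45*(-28) = 1260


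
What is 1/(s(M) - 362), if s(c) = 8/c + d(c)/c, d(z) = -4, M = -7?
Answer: -7/2538 ≈ -0.0027581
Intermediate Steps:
s(c) = 4/c (s(c) = 8/c - 4/c = 4/c)
1/(s(M) - 362) = 1/(4/(-7) - 362) = 1/(4*(-⅐) - 362) = 1/(-4/7 - 362) = 1/(-2538/7) = -7/2538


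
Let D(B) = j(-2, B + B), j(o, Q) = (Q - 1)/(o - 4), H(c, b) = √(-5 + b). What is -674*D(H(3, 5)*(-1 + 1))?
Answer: -337/3 ≈ -112.33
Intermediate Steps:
j(o, Q) = (-1 + Q)/(-4 + o)
D(B) = ⅙ - B/3 (D(B) = (-1 + (B + B))/(-4 - 2) = (-1 + 2*B)/(-6) = -(-1 + 2*B)/6 = ⅙ - B/3)
-674*D(H(3, 5)*(-1 + 1)) = -674*(⅙ - √(-5 + 5)*(-1 + 1)/3) = -674*(⅙ - √0*0/3) = -674*(⅙ - 0*0) = -674*(⅙ - ⅓*0) = -674*(⅙ + 0) = -674*⅙ = -337/3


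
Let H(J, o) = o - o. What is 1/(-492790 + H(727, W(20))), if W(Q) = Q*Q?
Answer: -1/492790 ≈ -2.0293e-6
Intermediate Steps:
W(Q) = Q²
H(J, o) = 0
1/(-492790 + H(727, W(20))) = 1/(-492790 + 0) = 1/(-492790) = -1/492790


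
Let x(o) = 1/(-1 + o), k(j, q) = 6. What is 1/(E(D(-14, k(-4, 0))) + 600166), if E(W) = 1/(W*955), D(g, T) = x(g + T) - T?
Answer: 52525/31523719141 ≈ 1.6662e-6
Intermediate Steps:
D(g, T) = 1/(-1 + T + g) - T (D(g, T) = 1/(-1 + (g + T)) - T = 1/(-1 + (T + g)) - T = 1/(-1 + T + g) - T)
E(W) = 1/(955*W) (E(W) = (1/955)/W = 1/(955*W))
1/(E(D(-14, k(-4, 0))) + 600166) = 1/(1/(955*(1/(-1 + 6 - 14) - 1*6)) + 600166) = 1/(1/(955*(1/(-9) - 6)) + 600166) = 1/(1/(955*(-1/9 - 6)) + 600166) = 1/(1/(955*(-55/9)) + 600166) = 1/((1/955)*(-9/55) + 600166) = 1/(-9/52525 + 600166) = 1/(31523719141/52525) = 52525/31523719141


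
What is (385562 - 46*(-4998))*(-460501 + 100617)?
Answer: -221497805480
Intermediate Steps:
(385562 - 46*(-4998))*(-460501 + 100617) = (385562 + 229908)*(-359884) = 615470*(-359884) = -221497805480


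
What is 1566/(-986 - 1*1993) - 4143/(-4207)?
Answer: 639315/1392517 ≈ 0.45911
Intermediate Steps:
1566/(-986 - 1*1993) - 4143/(-4207) = 1566/(-986 - 1993) - 4143*(-1/4207) = 1566/(-2979) + 4143/4207 = 1566*(-1/2979) + 4143/4207 = -174/331 + 4143/4207 = 639315/1392517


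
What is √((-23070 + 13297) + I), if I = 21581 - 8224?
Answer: 16*√14 ≈ 59.867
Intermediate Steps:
I = 13357
√((-23070 + 13297) + I) = √((-23070 + 13297) + 13357) = √(-9773 + 13357) = √3584 = 16*√14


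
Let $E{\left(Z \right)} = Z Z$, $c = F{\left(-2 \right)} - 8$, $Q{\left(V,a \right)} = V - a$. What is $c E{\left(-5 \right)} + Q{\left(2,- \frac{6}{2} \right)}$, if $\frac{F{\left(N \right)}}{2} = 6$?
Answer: $105$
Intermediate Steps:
$F{\left(N \right)} = 12$ ($F{\left(N \right)} = 2 \cdot 6 = 12$)
$c = 4$ ($c = 12 - 8 = 4$)
$E{\left(Z \right)} = Z^{2}$
$c E{\left(-5 \right)} + Q{\left(2,- \frac{6}{2} \right)} = 4 \left(-5\right)^{2} - \left(-2 - \frac{6}{2}\right) = 4 \cdot 25 - \left(-2 - 3\right) = 100 + \left(2 - -3\right) = 100 + \left(2 + 3\right) = 100 + 5 = 105$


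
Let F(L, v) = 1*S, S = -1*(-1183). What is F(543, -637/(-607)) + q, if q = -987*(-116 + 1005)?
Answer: -876260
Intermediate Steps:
S = 1183
q = -877443 (q = -987*889 = -877443)
F(L, v) = 1183 (F(L, v) = 1*1183 = 1183)
F(543, -637/(-607)) + q = 1183 - 877443 = -876260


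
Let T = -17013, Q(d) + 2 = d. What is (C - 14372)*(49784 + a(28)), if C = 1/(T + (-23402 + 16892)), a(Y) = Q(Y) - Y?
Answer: -5609976010858/7841 ≈ -7.1547e+8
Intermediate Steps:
Q(d) = -2 + d
a(Y) = -2 (a(Y) = (-2 + Y) - Y = -2)
C = -1/23523 (C = 1/(-17013 + (-23402 + 16892)) = 1/(-17013 - 6510) = 1/(-23523) = -1/23523 ≈ -4.2512e-5)
(C - 14372)*(49784 + a(28)) = (-1/23523 - 14372)*(49784 - 2) = -338072557/23523*49782 = -5609976010858/7841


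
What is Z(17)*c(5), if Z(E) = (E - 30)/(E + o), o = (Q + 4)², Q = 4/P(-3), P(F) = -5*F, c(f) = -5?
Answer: 14625/7921 ≈ 1.8464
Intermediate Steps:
Q = 4/15 (Q = 4/((-5*(-3))) = 4/15 ≈ 0.26667)
o = 4096/225 (o = (4/15 + 4)² = (64/15)² = 4096/225 ≈ 18.204)
Z(E) = (-30 + E)/(4096/225 + E) (Z(E) = (E - 30)/(E + 4096/225) = (-30 + E)/(4096/225 + E))
Z(17)*c(5) = (225*(-30 + 17)/(4096 + 225*17))*(-5) = (225*(-13)/(4096 + 3825))*(-5) = (225*(-13)/7921)*(-5) = (225*(1/7921)*(-13))*(-5) = -2925/7921*(-5) = 14625/7921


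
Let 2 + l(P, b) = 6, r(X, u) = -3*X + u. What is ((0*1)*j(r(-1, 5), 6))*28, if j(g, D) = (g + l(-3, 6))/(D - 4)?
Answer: 0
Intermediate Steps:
r(X, u) = u - 3*X
l(P, b) = 4 (l(P, b) = -2 + 6 = 4)
j(g, D) = (4 + g)/(-4 + D) (j(g, D) = (g + 4)/(D - 4) = (4 + g)/(-4 + D))
((0*1)*j(r(-1, 5), 6))*28 = ((0*1)*((4 + (5 - 3*(-1)))/(-4 + 6)))*28 = (0*((4 + (5 + 3))/2))*28 = (0*((4 + 8)/2))*28 = (0*((½)*12))*28 = (0*6)*28 = 0*28 = 0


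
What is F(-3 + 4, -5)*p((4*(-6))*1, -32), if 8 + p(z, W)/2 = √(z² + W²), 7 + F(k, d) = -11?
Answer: -1152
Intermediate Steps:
F(k, d) = -18 (F(k, d) = -7 - 11 = -18)
p(z, W) = -16 + 2*√(W² + z²) (p(z, W) = -16 + 2*√(z² + W²) = -16 + 2*√(W² + z²))
F(-3 + 4, -5)*p((4*(-6))*1, -32) = -18*(-16 + 2*√((-32)² + ((4*(-6))*1)²)) = -18*(-16 + 2*√(1024 + (-24*1)²)) = -18*(-16 + 2*√(1024 + (-24)²)) = -18*(-16 + 2*√(1024 + 576)) = -18*(-16 + 2*√1600) = -18*(-16 + 2*40) = -18*(-16 + 80) = -18*64 = -1152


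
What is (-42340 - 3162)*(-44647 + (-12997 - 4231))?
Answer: 2815436250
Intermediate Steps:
(-42340 - 3162)*(-44647 + (-12997 - 4231)) = -45502*(-44647 - 17228) = -45502*(-61875) = 2815436250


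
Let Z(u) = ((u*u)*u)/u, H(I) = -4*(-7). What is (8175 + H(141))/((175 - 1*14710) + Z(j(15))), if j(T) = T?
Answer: -8203/14310 ≈ -0.57324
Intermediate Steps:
H(I) = 28
Z(u) = u² (Z(u) = (u²*u)/u = u³/u = u²)
(8175 + H(141))/((175 - 1*14710) + Z(j(15))) = (8175 + 28)/((175 - 1*14710) + 15²) = 8203/((175 - 14710) + 225) = 8203/(-14535 + 225) = 8203/(-14310) = 8203*(-1/14310) = -8203/14310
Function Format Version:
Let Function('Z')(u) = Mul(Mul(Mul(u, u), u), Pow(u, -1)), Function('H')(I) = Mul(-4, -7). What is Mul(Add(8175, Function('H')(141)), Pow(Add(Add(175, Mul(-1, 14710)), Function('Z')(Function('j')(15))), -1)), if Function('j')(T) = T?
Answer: Rational(-8203, 14310) ≈ -0.57324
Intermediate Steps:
Function('H')(I) = 28
Function('Z')(u) = Pow(u, 2) (Function('Z')(u) = Mul(Mul(Pow(u, 2), u), Pow(u, -1)) = Mul(Pow(u, 3), Pow(u, -1)) = Pow(u, 2))
Mul(Add(8175, Function('H')(141)), Pow(Add(Add(175, Mul(-1, 14710)), Function('Z')(Function('j')(15))), -1)) = Mul(Add(8175, 28), Pow(Add(Add(175, Mul(-1, 14710)), Pow(15, 2)), -1)) = Mul(8203, Pow(Add(Add(175, -14710), 225), -1)) = Mul(8203, Pow(Add(-14535, 225), -1)) = Mul(8203, Pow(-14310, -1)) = Mul(8203, Rational(-1, 14310)) = Rational(-8203, 14310)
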